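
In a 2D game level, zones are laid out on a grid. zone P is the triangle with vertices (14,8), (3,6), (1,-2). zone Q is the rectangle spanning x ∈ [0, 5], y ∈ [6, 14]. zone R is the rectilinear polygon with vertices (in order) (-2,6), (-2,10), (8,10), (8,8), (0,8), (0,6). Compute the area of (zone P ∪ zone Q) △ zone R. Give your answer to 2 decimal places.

85.64

|zone P ∪ zone Q| = 81.6364.
|(zone P ∪ zone Q) ∩ zone R| = 10.
|(zone P ∪ zone Q) △ zone R| = 81.6364 + 24 − 20 = 85.64.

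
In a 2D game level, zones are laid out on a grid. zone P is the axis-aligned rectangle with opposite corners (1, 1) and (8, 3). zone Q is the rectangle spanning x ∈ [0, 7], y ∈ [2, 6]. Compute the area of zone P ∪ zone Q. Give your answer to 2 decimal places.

By inclusion–exclusion:
Individual areas: |zone P| = 14, |zone Q| = 28.
|zone P∩zone Q|: x∈[1,7], y∈[2,3] → 6·1 = 6.
|zone P ∪ zone Q| = 42 − 6 = 36.00.

36.00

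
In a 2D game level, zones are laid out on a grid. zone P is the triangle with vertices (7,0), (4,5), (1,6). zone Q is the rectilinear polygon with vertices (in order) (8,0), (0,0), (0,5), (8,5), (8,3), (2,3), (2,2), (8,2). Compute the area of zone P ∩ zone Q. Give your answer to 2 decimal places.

4.00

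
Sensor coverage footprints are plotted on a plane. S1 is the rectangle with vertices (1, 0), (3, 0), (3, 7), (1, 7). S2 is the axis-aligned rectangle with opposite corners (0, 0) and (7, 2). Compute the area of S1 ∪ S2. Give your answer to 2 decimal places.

24.00

By inclusion–exclusion:
Individual areas: |S1| = 14, |S2| = 14.
|S1∩S2|: x∈[1,3], y∈[0,2] → 2·2 = 4.
|S1 ∪ S2| = 28 − 4 = 24.00.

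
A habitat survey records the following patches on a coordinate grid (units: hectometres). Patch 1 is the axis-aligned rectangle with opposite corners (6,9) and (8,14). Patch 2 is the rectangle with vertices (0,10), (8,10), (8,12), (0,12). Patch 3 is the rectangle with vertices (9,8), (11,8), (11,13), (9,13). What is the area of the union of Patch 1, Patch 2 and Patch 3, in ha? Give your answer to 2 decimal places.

By inclusion–exclusion:
Individual areas: |Patch 1| = 10, |Patch 2| = 16, |Patch 3| = 10.
|Patch 1∩Patch 2|: x∈[6,8], y∈[10,12] → 2·2 = 4.
|Patch 1∩Patch 3| = 0 (no overlap).
|Patch 2∩Patch 3| = 0 (no overlap).
|Patch 1∩Patch 2∩Patch 3| = 0.
|Patch 1 ∪ Patch 2 ∪ Patch 3| = 36 − 4 + 0 = 32.00.

32.00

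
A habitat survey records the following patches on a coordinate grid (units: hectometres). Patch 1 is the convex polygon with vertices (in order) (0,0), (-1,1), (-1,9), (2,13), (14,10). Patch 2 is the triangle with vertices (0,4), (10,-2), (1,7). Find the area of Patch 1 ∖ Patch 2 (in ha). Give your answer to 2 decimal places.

|Patch 1| = 100.5, |Patch 1∩Patch 2| = 10.5797.
|Patch 1 ∖ Patch 2| = |Patch 1| − |Patch 1∩Patch 2| = 100.5 − 10.5797 = 89.92.

89.92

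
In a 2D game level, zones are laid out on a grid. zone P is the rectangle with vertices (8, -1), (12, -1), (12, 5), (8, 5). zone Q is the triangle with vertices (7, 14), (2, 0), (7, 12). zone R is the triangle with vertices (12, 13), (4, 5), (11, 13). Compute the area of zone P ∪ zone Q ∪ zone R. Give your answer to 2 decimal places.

33.00

By inclusion–exclusion:
Individual areas: |zone P| = 24, |zone Q| = 5, |zone R| = 4.
|zone P∩zone Q| = 0.
|zone P∩zone R| = 0.
|zone Q∩zone R| = 0.0016.
|zone P∩zone Q∩zone R| = 0.
|zone P ∪ zone Q ∪ zone R| = 33 − 0.0016 + 0 = 33.00.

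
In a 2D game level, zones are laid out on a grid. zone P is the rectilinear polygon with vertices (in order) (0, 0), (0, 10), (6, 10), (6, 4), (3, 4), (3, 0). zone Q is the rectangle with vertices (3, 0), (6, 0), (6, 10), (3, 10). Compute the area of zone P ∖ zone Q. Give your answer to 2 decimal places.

30.00

|zone P| = 48, |zone P∩zone Q| = 18.
|zone P ∖ zone Q| = |zone P| − |zone P∩zone Q| = 48 − 18 = 30.00.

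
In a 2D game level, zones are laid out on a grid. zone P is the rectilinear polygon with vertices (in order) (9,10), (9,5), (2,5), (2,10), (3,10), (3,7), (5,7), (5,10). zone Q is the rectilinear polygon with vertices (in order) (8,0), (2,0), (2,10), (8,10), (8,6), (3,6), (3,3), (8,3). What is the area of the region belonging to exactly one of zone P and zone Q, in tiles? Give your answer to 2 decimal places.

|zone P| = 29, |zone Q| = 45, |zone P∩zone Q| = 19.
|zone P △ zone Q| = |zone P| + |zone Q| − 2·|zone P∩zone Q| = 29 + 45 − 38 = 36.00.

36.00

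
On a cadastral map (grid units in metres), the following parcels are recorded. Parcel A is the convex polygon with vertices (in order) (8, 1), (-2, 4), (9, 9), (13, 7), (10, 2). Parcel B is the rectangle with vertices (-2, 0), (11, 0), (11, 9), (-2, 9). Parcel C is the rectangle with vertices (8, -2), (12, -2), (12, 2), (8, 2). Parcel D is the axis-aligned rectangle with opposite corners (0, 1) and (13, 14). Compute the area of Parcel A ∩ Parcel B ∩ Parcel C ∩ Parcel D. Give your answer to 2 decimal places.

1.00

The intersection is the polygon with vertices (8,2), (10,2), (8,1).
By the shoelace formula its area is 1.00.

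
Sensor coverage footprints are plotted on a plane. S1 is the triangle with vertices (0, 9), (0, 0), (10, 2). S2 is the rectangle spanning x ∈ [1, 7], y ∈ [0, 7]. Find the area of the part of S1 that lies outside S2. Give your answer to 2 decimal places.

|S1| = 45, |S1∩S2| = 31.1929.
|S1 ∖ S2| = |S1| − |S1∩S2| = 45 − 31.1929 = 13.81.

13.81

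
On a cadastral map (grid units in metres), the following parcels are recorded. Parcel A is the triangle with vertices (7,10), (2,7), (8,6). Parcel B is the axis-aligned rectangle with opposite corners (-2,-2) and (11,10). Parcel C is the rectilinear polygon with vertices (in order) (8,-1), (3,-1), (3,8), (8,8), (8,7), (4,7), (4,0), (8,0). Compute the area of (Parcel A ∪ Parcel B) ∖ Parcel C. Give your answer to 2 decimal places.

139.00

|Parcel A ∪ Parcel B| = 156.
|(Parcel A ∪ Parcel B) ∩ Parcel C| = 17.
|(Parcel A ∪ Parcel B) ∖ Parcel C| = 156 − 17 = 139.00.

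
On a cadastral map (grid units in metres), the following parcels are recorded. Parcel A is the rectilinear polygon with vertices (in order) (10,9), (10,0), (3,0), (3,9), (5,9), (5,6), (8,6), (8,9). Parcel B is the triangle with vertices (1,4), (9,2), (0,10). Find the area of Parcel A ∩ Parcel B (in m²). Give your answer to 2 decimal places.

11.50

The intersection is the polygon with vertices (3,7.333), (9,2), (3,3.5).
By the shoelace formula its area is 11.50.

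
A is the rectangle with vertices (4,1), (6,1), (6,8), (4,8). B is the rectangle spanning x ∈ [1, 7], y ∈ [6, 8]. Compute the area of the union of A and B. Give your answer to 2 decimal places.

22.00

By inclusion–exclusion:
Individual areas: |A| = 14, |B| = 12.
|A∩B|: x∈[4,6], y∈[6,8] → 2·2 = 4.
|A ∪ B| = 26 − 4 = 22.00.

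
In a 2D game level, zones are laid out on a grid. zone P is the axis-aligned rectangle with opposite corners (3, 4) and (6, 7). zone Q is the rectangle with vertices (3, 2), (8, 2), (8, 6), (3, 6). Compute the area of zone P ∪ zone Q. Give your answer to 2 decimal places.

23.00

By inclusion–exclusion:
Individual areas: |zone P| = 9, |zone Q| = 20.
|zone P∩zone Q|: x∈[3,6], y∈[4,6] → 3·2 = 6.
|zone P ∪ zone Q| = 29 − 6 = 23.00.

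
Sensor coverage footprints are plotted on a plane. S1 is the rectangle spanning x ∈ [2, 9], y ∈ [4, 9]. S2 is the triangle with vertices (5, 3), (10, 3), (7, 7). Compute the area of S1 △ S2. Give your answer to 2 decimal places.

|S1| = 35, |S2| = 10, |S1∩S2| = 5.5833.
|S1 △ S2| = |S1| + |S2| − 2·|S1∩S2| = 35 + 10 − 11.1667 = 33.83.

33.83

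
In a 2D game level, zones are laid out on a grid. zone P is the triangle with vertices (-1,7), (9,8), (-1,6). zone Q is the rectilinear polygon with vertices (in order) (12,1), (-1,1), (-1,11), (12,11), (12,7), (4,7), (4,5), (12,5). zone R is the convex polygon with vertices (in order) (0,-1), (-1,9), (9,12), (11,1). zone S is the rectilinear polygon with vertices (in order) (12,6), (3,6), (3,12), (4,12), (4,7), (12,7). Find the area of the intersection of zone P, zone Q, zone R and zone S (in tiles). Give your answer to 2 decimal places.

0.55

The intersection is the polygon with vertices (3,6.8), (3,7.4), (4,7.5), (4,7).
By the shoelace formula its area is 0.55.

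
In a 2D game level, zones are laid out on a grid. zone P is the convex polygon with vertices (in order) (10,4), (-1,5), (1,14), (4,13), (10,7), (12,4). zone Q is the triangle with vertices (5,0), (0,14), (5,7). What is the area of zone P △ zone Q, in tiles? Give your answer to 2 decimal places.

|zone P| = 73, |zone Q| = 17.5, |zone P∩zone Q| = 13.5086.
|zone P △ zone Q| = |zone P| + |zone Q| − 2·|zone P∩zone Q| = 73 + 17.5 − 27.0172 = 63.48.

63.48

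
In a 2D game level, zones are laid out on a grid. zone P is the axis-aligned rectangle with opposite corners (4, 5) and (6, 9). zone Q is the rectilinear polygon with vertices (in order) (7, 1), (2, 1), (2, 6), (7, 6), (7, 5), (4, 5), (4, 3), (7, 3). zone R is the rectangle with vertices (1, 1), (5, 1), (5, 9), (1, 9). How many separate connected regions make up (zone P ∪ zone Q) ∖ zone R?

2

(zone P ∪ zone Q) ∖ zone R splits into 2 disjoint pieces (area 5, area 4).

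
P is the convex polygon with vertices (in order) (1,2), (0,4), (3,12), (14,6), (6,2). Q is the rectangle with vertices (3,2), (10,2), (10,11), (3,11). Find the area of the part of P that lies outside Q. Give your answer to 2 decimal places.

|P| = 78, |P∩Q| = 51.7197.
|P ∖ Q| = |P| − |P∩Q| = 78 − 51.7197 = 26.28.

26.28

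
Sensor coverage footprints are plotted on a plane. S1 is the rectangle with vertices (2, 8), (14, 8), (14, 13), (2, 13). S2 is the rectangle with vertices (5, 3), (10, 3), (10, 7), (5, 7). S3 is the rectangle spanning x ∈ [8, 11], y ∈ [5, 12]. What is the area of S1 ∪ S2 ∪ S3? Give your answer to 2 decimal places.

85.00

By inclusion–exclusion:
Individual areas: |S1| = 60, |S2| = 20, |S3| = 21.
|S1∩S2| = 0 (no overlap).
|S1∩S3|: x∈[8,11], y∈[8,12] → 3·4 = 12.
|S2∩S3|: x∈[8,10], y∈[5,7] → 2·2 = 4.
|S1∩S2∩S3| = 0.
|S1 ∪ S2 ∪ S3| = 101 − 16 + 0 = 85.00.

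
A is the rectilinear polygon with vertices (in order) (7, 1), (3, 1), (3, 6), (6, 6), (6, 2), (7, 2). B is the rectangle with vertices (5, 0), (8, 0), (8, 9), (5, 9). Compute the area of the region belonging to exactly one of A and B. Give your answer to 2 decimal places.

31.00

|A| = 16, |B| = 27, |A∩B| = 6.
|A △ B| = |A| + |B| − 2·|A∩B| = 16 + 27 − 12 = 31.00.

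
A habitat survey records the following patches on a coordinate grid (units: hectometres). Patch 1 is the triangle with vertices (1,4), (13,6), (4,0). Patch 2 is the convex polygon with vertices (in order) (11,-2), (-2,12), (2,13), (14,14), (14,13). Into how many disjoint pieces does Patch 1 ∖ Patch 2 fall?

2

Patch 1 ∖ Patch 2 splits into 2 disjoint pieces (area 15.1128, area 0.0477).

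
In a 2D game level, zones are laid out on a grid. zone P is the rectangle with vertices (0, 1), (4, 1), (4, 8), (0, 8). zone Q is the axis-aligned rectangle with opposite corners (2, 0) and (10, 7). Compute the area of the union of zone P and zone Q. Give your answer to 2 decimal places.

By inclusion–exclusion:
Individual areas: |zone P| = 28, |zone Q| = 56.
|zone P∩zone Q|: x∈[2,4], y∈[1,7] → 2·6 = 12.
|zone P ∪ zone Q| = 84 − 12 = 72.00.

72.00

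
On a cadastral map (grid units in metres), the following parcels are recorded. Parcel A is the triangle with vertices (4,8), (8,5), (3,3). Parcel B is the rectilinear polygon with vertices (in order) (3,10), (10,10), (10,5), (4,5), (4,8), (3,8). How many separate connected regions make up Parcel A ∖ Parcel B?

1

Parcel A ∖ Parcel B is a single connected region.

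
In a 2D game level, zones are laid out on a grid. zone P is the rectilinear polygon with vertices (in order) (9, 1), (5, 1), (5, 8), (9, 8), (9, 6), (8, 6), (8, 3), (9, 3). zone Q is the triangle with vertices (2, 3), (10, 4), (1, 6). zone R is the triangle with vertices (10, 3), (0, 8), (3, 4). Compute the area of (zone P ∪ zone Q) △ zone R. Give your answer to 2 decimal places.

30.67

|zone P ∪ zone Q| = 33.8542.
|(zone P ∪ zone Q) ∩ zone R| = 7.8413.
|(zone P ∪ zone Q) △ zone R| = 33.8542 + 12.5 − 15.6825 = 30.67.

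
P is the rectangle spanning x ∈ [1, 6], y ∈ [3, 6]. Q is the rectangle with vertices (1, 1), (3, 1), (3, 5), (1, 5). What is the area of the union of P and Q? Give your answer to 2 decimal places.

19.00

By inclusion–exclusion:
Individual areas: |P| = 15, |Q| = 8.
|P∩Q|: x∈[1,3], y∈[3,5] → 2·2 = 4.
|P ∪ Q| = 23 − 4 = 19.00.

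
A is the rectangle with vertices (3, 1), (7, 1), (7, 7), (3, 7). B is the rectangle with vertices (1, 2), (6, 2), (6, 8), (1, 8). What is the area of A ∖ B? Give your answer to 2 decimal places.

|A∩B|: x∈[3,6], y∈[2,7] → 3·5 = 15.
|A| = 24.
|A ∖ B| = |A| − |A∩B| = 24 − 15 = 9.00.

9.00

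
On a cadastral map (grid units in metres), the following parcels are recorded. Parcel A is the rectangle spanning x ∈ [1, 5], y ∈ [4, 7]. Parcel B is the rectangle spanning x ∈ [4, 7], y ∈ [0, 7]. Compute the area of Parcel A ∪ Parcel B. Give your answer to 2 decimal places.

30.00

By inclusion–exclusion:
Individual areas: |Parcel A| = 12, |Parcel B| = 21.
|Parcel A∩Parcel B|: x∈[4,5], y∈[4,7] → 1·3 = 3.
|Parcel A ∪ Parcel B| = 33 − 3 = 30.00.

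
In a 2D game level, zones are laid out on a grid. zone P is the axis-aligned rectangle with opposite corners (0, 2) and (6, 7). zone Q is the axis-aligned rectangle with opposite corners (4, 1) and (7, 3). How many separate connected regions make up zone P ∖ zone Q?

1

zone P ∖ zone Q is a single connected region.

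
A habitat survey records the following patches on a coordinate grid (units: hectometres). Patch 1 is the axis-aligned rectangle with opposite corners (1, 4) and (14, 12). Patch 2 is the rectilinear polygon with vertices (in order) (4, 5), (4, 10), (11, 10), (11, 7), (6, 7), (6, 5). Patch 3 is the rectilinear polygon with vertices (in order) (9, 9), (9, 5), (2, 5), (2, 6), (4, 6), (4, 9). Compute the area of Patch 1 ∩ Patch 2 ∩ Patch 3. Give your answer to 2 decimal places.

The intersection is the polygon with vertices (6,7), (6,5), (4,5), (4,6), (4,9), (9,9), (9,7).
By the shoelace formula its area is 14.00.

14.00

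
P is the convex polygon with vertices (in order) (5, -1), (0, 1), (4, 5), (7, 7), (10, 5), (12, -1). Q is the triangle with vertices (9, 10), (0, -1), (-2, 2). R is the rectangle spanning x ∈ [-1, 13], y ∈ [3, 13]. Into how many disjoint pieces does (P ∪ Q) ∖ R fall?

1

(P ∪ Q) ∖ R is a single connected region.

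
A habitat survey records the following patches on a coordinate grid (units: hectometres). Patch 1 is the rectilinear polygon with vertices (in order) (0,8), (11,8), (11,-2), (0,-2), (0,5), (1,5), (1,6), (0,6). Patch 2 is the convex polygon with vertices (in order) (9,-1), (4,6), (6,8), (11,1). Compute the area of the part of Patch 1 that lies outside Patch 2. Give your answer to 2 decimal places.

85.00

|Patch 1| = 109, |Patch 1∩Patch 2| = 24.
|Patch 1 ∖ Patch 2| = |Patch 1| − |Patch 1∩Patch 2| = 109 − 24 = 85.00.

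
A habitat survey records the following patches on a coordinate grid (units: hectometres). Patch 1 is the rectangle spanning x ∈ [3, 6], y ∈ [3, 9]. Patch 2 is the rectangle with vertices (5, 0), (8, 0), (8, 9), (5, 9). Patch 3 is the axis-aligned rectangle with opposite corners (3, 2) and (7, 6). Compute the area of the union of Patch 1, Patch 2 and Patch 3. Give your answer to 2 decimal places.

41.00

By inclusion–exclusion:
Individual areas: |Patch 1| = 18, |Patch 2| = 27, |Patch 3| = 16.
|Patch 1∩Patch 2|: x∈[5,6], y∈[3,9] → 1·6 = 6.
|Patch 1∩Patch 3|: x∈[3,6], y∈[3,6] → 3·3 = 9.
|Patch 2∩Patch 3|: x∈[5,7], y∈[2,6] → 2·4 = 8.
|Patch 1∩Patch 2∩Patch 3| = 3.
|Patch 1 ∪ Patch 2 ∪ Patch 3| = 61 − 23 + 3 = 41.00.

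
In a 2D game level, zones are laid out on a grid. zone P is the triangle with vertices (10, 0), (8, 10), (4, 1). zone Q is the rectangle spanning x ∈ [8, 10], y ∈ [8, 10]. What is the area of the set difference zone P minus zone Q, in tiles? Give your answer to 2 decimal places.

28.60

|zone P| = 29, |zone P∩zone Q| = 0.4.
|zone P ∖ zone Q| = |zone P| − |zone P∩zone Q| = 29 − 0.4 = 28.60.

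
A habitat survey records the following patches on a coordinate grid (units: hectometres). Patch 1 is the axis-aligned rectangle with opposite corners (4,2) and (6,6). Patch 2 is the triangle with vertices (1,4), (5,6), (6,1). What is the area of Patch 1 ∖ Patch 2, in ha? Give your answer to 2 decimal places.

2.68

|Patch 1| = 8, |Patch 1∩Patch 2| = 5.3167.
|Patch 1 ∖ Patch 2| = |Patch 1| − |Patch 1∩Patch 2| = 8 − 5.3167 = 2.68.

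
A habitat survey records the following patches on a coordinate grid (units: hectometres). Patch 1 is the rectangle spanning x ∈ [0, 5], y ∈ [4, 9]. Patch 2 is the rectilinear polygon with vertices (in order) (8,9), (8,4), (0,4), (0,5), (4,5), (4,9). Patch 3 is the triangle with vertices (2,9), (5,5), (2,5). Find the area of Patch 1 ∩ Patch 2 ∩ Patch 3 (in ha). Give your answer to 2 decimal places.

0.67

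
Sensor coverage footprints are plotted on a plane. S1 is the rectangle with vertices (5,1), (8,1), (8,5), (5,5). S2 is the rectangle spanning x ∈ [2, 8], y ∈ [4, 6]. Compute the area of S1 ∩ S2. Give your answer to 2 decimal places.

|S1∩S2|: x∈[5,8], y∈[4,5] → 3·1 = 3.

3.00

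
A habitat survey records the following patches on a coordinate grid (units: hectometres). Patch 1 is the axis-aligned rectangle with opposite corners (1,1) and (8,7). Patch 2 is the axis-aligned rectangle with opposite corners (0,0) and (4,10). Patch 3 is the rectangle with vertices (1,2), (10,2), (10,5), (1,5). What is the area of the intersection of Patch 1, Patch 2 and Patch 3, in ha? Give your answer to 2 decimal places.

The intersection is the polygon with vertices (1,5), (4,5), (4,2), (1,2).
By the shoelace formula its area is 9.00.

9.00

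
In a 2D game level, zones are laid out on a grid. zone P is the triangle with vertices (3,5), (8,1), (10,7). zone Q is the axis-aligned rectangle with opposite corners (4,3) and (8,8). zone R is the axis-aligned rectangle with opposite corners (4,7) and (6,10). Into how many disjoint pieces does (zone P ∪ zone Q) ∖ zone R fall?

1

(zone P ∪ zone Q) ∖ zone R is a single connected region.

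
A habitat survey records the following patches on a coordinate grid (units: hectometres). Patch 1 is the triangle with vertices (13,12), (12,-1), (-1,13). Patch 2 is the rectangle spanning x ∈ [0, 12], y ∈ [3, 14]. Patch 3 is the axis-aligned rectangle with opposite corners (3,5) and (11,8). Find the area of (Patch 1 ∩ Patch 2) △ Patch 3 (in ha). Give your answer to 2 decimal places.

65.25

|Patch 1 ∩ Patch 2| = 77.033.
|(Patch 1 ∩ Patch 2) ∩ Patch 3| = 17.8929.
|(Patch 1 ∩ Patch 2) △ Patch 3| = 77.033 + 24 − 35.7857 = 65.25.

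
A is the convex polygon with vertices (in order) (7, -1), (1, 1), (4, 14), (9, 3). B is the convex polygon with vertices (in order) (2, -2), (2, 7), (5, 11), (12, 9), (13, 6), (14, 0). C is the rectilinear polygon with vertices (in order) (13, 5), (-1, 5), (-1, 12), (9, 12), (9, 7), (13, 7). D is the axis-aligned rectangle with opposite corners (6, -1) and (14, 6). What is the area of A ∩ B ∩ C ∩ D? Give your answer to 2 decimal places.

The intersection is the polygon with vertices (8.091,5), (6,5), (6,6), (7.636,6).
By the shoelace formula its area is 1.86.

1.86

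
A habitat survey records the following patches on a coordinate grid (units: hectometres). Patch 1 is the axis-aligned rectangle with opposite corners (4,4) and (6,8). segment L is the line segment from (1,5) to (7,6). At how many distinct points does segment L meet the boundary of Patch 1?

The segment meets the boundary at (6,5.833), (4,5.5).

2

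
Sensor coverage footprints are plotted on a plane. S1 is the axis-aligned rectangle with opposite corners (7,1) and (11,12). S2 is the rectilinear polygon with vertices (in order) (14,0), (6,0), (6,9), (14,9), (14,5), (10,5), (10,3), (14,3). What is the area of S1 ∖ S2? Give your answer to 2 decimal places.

14.00

|S1| = 44, |S1∩S2| = 30.
|S1 ∖ S2| = |S1| − |S1∩S2| = 44 − 30 = 14.00.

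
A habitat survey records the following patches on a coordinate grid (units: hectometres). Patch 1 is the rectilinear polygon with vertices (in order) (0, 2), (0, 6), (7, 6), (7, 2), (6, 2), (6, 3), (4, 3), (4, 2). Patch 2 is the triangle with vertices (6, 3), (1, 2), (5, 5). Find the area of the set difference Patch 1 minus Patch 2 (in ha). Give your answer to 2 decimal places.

|Patch 1| = 26, |Patch 1∩Patch 2| = 5.1.
|Patch 1 ∖ Patch 2| = |Patch 1| − |Patch 1∩Patch 2| = 26 − 5.1 = 20.90.

20.90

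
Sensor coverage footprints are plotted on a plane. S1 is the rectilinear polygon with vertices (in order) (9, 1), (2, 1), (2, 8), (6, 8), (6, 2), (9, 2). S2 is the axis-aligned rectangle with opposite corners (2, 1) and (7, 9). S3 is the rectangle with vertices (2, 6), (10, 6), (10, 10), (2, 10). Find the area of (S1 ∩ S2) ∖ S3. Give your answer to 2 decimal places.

|S1 ∩ S2| = 29.
|(S1 ∩ S2) ∩ S3| = 8.
|(S1 ∩ S2) ∖ S3| = 29 − 8 = 21.00.

21.00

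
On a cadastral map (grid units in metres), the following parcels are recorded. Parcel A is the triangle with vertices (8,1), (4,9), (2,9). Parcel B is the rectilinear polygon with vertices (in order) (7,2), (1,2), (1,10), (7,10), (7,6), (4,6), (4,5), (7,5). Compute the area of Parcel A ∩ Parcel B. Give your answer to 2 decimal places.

6.54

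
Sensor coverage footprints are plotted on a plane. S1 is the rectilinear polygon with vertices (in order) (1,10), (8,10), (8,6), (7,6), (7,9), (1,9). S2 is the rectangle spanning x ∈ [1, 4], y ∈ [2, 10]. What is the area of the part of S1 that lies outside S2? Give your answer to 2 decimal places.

7.00

|S1| = 10, |S1∩S2| = 3.
|S1 ∖ S2| = |S1| − |S1∩S2| = 10 − 3 = 7.00.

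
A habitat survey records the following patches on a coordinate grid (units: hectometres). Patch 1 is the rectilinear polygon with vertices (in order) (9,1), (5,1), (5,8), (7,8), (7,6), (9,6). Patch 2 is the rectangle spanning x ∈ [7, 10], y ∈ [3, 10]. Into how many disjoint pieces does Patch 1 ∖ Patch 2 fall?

Patch 1 ∖ Patch 2 is a single connected region.

1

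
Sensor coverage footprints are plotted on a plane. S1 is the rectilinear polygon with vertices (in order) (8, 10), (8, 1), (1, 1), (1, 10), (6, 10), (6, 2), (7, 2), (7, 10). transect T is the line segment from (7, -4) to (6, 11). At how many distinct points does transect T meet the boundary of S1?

2

The segment meets the boundary at (6.6,2), (6.667,1).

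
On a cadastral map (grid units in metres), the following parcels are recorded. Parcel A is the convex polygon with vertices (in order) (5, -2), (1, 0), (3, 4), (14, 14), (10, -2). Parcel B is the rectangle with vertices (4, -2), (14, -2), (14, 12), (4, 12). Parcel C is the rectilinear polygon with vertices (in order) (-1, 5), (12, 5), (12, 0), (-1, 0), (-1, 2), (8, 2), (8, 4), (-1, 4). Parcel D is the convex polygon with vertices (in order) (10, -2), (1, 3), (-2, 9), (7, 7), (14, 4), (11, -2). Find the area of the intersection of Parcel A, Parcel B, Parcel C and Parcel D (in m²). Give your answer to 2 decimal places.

26.02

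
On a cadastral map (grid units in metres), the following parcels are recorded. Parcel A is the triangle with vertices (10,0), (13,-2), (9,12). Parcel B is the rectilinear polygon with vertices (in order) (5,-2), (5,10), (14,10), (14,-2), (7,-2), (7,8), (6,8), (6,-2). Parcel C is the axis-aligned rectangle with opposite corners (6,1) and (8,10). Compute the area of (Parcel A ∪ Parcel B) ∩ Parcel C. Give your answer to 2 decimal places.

|Parcel A ∪ Parcel B| = 98.4048.
|(Parcel A ∪ Parcel B) ∩ Parcel C| = 11.00.

11.00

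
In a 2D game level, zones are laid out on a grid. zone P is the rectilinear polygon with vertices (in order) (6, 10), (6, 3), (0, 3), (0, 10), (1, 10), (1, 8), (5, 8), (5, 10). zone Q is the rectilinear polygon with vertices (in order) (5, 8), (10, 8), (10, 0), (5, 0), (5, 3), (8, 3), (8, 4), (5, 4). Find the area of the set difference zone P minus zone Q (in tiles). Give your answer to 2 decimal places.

30.00

|zone P| = 34, |zone P∩zone Q| = 4.
|zone P ∖ zone Q| = |zone P| − |zone P∩zone Q| = 34 − 4 = 30.00.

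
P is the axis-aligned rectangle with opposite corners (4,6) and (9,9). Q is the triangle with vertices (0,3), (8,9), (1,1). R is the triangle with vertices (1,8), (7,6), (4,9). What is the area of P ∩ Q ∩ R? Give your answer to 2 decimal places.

0.53

The intersection is the polygon with vertices (5.714,7.286), (6.133,6.867), (5.742,6.419), (4.923,6.692).
By the shoelace formula its area is 0.53.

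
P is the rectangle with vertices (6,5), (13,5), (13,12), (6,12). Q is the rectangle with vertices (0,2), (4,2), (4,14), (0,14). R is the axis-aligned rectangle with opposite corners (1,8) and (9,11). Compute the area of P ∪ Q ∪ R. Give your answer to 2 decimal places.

103.00

By inclusion–exclusion:
Individual areas: |P| = 49, |Q| = 48, |R| = 24.
|P∩Q| = 0 (no overlap).
|P∩R|: x∈[6,9], y∈[8,11] → 3·3 = 9.
|Q∩R|: x∈[1,4], y∈[8,11] → 3·3 = 9.
|P∩Q∩R| = 0.
|P ∪ Q ∪ R| = 121 − 18 + 0 = 103.00.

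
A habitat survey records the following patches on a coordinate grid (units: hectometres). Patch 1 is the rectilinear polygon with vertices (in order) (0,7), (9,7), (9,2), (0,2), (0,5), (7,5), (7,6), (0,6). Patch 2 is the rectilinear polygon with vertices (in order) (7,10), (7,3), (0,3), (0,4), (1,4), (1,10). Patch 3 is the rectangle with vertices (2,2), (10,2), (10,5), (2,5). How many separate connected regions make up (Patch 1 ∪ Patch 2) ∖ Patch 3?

1

(Patch 1 ∪ Patch 2) ∖ Patch 3 is a single connected region.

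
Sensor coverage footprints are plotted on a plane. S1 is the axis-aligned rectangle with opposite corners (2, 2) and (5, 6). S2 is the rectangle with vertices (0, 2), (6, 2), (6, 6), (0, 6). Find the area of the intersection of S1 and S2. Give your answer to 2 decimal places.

12.00

|S1∩S2|: x∈[2,5], y∈[2,6] → 3·4 = 12.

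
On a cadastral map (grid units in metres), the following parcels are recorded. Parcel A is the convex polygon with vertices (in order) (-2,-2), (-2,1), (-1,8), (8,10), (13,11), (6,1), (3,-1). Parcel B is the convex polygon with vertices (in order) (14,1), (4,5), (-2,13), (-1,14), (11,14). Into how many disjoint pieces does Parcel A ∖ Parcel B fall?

Parcel A ∖ Parcel B splits into 2 disjoint pieces (area 61.3452, area 0.7552).

2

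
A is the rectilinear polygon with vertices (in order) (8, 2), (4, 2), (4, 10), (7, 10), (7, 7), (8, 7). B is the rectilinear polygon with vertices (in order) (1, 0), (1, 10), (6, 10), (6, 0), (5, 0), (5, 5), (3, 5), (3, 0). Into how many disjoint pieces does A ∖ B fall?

2

A ∖ B splits into 2 disjoint pieces (area 13, area 3).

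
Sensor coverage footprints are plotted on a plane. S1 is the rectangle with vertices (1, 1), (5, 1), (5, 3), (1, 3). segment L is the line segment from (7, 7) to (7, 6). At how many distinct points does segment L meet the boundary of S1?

0

The segment lies entirely outside S1 and never meets its boundary.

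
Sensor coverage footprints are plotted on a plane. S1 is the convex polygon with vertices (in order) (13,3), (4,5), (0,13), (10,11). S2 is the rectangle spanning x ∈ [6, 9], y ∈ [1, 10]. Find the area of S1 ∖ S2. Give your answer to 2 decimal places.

|S1| = 69, |S1∩S2| = 17.3333.
|S1 ∖ S2| = |S1| − |S1∩S2| = 69 − 17.3333 = 51.67.

51.67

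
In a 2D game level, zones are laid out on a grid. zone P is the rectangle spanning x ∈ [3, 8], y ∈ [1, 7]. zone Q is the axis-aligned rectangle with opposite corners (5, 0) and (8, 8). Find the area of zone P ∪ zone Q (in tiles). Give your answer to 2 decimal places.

By inclusion–exclusion:
Individual areas: |zone P| = 30, |zone Q| = 24.
|zone P∩zone Q|: x∈[5,8], y∈[1,7] → 3·6 = 18.
|zone P ∪ zone Q| = 54 − 18 = 36.00.

36.00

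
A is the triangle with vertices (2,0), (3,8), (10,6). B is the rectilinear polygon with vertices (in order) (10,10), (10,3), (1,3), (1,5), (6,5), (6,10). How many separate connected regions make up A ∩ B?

A ∩ B is a single connected region.

1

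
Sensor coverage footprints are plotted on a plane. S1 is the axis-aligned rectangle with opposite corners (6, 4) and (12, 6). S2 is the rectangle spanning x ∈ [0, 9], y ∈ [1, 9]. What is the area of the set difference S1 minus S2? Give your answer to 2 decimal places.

|S1∩S2|: x∈[6,9], y∈[4,6] → 3·2 = 6.
|S1| = 12.
|S1 ∖ S2| = |S1| − |S1∩S2| = 12 − 6 = 6.00.

6.00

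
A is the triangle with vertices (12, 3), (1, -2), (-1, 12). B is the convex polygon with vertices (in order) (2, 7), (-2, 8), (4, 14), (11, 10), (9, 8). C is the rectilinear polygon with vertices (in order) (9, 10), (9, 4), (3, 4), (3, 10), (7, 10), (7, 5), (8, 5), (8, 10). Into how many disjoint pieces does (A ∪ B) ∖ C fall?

2

(A ∪ B) ∖ C splits into 2 disjoint pieces (area 90.3892, area 1.1154).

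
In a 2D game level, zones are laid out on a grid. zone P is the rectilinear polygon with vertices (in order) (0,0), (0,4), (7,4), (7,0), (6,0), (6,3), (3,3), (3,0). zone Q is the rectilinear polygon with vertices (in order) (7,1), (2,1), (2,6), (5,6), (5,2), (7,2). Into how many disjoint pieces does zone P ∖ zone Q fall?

zone P ∖ zone Q splits into 3 disjoint pieces (area 9, area 3, area 1).

3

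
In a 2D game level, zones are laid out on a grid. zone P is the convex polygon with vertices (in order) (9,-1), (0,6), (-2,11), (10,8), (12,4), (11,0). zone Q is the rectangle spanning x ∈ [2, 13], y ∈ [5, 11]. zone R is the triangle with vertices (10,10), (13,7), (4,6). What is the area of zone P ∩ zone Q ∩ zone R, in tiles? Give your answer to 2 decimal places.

8.24

The intersection is the polygon with vertices (10.632,6.737), (4,6), (7.818,8.546), (10,8).
By the shoelace formula its area is 8.24.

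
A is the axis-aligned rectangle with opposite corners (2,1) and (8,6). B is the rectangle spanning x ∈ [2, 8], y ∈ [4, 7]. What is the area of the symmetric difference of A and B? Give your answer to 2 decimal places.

|A∩B|: x∈[2,8], y∈[4,6] → 6·2 = 12.
|A △ B| = |A| + |B| − 2·|A∩B| = 30 + 18 − 24 = 24.00.

24.00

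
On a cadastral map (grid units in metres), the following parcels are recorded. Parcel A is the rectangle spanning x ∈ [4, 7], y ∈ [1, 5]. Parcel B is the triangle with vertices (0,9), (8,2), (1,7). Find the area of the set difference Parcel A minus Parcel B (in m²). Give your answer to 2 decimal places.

10.94

|Parcel A| = 12, |Parcel A∩Parcel B| = 1.0625.
|Parcel A ∖ Parcel B| = |Parcel A| − |Parcel A∩Parcel B| = 12 − 1.0625 = 10.94.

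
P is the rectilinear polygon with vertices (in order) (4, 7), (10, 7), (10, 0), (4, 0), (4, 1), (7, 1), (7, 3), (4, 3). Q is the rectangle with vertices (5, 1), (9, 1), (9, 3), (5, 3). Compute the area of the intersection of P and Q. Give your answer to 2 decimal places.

4.00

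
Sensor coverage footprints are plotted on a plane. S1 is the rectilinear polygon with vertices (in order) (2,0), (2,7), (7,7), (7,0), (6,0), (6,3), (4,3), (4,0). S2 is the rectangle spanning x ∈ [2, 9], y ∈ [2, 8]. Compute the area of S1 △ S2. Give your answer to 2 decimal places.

|S1| = 29, |S2| = 42, |S1∩S2| = 23.
|S1 △ S2| = |S1| + |S2| − 2·|S1∩S2| = 29 + 42 − 46 = 25.00.

25.00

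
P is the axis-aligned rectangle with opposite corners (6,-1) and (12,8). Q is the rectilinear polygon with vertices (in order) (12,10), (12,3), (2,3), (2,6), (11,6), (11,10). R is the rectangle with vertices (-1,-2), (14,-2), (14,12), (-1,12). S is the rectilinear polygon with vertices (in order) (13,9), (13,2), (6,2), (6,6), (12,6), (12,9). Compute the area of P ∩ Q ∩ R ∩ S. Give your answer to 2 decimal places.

18.00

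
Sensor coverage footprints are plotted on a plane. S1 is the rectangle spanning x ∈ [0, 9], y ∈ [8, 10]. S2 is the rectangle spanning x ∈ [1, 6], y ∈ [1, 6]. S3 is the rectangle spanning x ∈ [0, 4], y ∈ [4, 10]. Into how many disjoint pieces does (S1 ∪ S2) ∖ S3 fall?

(S1 ∪ S2) ∖ S3 splits into 2 disjoint pieces (area 10, area 19).

2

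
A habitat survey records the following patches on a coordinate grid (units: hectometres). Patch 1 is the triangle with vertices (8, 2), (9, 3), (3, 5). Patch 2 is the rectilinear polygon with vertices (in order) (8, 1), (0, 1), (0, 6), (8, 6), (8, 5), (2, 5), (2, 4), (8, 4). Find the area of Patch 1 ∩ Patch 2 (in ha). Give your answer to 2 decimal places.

2.67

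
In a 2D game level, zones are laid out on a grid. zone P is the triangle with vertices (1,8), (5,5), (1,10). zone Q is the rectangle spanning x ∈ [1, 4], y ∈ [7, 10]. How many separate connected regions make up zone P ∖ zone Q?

zone P ∖ zone Q is a single connected region.

1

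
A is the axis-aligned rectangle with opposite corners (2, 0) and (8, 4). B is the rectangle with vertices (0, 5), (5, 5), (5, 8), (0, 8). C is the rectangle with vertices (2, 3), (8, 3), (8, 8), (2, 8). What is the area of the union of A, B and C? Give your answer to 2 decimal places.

54.00

By inclusion–exclusion:
Individual areas: |A| = 24, |B| = 15, |C| = 30.
|A∩B| = 0 (no overlap).
|A∩C|: x∈[2,8], y∈[3,4] → 6·1 = 6.
|B∩C|: x∈[2,5], y∈[5,8] → 3·3 = 9.
|A∩B∩C| = 0.
|A ∪ B ∪ C| = 69 − 15 + 0 = 54.00.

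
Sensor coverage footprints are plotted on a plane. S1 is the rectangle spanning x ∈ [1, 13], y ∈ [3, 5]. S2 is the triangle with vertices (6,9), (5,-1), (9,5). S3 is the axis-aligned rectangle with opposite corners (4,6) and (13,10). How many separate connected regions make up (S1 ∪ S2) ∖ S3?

1

(S1 ∪ S2) ∖ S3 is a single connected region.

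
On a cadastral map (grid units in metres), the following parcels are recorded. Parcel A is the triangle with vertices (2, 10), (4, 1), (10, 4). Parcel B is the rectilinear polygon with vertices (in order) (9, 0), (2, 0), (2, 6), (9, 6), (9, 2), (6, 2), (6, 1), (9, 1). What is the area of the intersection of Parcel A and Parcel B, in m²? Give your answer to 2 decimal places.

20.49

The intersection is the polygon with vertices (4,1), (2.889,6), (7.333,6), (9,4.75), (9,3.5), (6,2).
By the shoelace formula its area is 20.49.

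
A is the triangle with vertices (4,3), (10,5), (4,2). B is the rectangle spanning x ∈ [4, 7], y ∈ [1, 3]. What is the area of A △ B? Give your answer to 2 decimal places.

7.00

|A| = 3, |B| = 6, |A∩B| = 1.
|A △ B| = |A| + |B| − 2·|A∩B| = 3 + 6 − 2 = 7.00.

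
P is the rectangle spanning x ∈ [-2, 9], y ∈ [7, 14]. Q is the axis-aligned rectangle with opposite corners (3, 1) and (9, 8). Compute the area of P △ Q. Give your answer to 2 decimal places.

107.00

|P∩Q|: x∈[3,9], y∈[7,8] → 6·1 = 6.
|P △ Q| = |P| + |Q| − 2·|P∩Q| = 77 + 42 − 12 = 107.00.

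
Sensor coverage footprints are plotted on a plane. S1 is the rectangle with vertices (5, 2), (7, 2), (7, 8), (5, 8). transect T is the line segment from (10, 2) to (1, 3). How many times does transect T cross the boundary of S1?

The segment meets the boundary at (5,2.556), (7,2.333).

2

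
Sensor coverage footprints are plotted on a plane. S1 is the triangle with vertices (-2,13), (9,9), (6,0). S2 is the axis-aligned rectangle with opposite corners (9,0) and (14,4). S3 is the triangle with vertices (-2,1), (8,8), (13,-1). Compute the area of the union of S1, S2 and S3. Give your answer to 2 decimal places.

By inclusion–exclusion:
Individual areas: |S1| = 55.5, |S2| = 20, |S3| = 62.5.
|S1∩S2| = 0.
|S1∩S3| = 18.3844.
|S2∩S3| = 9.3333.
|S1∩S2∩S3| = 0.
|S1 ∪ S2 ∪ S3| = 138 − 27.7177 + 0 = 110.28.

110.28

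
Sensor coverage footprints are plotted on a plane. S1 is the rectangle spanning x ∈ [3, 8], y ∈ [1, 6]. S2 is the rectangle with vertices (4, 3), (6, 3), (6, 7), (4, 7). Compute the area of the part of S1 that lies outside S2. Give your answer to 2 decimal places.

|S1∩S2|: x∈[4,6], y∈[3,6] → 2·3 = 6.
|S1| = 25.
|S1 ∖ S2| = |S1| − |S1∩S2| = 25 − 6 = 19.00.

19.00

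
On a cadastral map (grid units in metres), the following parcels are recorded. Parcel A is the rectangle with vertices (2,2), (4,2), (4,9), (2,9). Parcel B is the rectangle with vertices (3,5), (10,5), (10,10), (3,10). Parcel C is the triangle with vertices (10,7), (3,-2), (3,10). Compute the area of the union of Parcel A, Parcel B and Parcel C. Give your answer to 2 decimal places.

61.06

By inclusion–exclusion:
Individual areas: |Parcel A| = 14, |Parcel B| = 35, |Parcel C| = 42.
|Parcel A∩Parcel B|: x∈[3,4], y∈[5,9] → 1·4 = 4.
|Parcel A∩Parcel C| = 7.
|Parcel B∩Parcel C| = 22.9444.
|Parcel A∩Parcel B∩Parcel C| = 4.
|Parcel A ∪ Parcel B ∪ Parcel C| = 91 − 33.9444 + 4 = 61.06.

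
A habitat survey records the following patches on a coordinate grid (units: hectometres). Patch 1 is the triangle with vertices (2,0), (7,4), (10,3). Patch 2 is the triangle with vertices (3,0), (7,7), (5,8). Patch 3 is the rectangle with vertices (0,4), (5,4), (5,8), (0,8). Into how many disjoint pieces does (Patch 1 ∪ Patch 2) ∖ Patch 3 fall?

1

(Patch 1 ∪ Patch 2) ∖ Patch 3 is a single connected region.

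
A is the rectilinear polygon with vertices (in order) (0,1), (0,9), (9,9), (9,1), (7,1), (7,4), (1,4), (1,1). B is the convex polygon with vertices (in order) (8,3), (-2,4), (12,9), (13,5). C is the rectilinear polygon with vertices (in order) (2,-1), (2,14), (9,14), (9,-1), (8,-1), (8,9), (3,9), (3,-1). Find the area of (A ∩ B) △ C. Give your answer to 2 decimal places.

65.58

|A ∩ B| = 22.8929.
|(A ∩ B) ∩ C| = 6.1571.
|(A ∩ B) △ C| = 22.8929 + 55 − 12.3143 = 65.58.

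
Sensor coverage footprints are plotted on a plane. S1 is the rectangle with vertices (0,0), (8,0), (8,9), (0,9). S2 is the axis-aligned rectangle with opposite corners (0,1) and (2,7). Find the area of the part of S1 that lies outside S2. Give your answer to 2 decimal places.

60.00

|S1∩S2|: x∈[0,2], y∈[1,7] → 2·6 = 12.
|S1| = 72.
|S1 ∖ S2| = |S1| − |S1∩S2| = 72 − 12 = 60.00.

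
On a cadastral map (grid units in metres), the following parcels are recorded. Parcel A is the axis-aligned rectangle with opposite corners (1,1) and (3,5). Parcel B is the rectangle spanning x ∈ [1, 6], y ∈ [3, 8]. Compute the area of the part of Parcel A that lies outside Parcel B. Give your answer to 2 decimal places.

|Parcel A∩Parcel B|: x∈[1,3], y∈[3,5] → 2·2 = 4.
|Parcel A| = 8.
|Parcel A ∖ Parcel B| = |Parcel A| − |Parcel A∩Parcel B| = 8 − 4 = 4.00.

4.00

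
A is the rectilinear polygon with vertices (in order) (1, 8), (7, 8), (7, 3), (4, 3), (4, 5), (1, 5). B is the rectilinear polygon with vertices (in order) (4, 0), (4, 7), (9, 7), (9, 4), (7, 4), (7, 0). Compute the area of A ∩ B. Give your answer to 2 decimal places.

The intersection is the polygon with vertices (7,4), (7,3), (4,3), (4,5), (4,7), (7,7).
By the shoelace formula its area is 12.00.

12.00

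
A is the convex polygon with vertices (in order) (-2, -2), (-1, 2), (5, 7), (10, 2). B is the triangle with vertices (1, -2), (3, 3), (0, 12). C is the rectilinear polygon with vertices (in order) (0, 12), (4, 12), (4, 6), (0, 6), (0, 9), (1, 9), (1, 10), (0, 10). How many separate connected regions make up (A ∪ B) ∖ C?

2

(A ∪ B) ∖ C splits into 2 disjoint pieces (area 53.1624, area 0.6548).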